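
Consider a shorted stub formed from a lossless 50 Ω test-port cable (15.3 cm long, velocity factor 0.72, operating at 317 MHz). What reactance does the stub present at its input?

λ = v/f = 0.72·c / 317 MHz = 0.681 m
βl = 2π·l/λ = 2π × 0.225 = 80.8°
tan(βl) = 6.2
For a shorted stub, Z_in = jZ_0·tan(βl)

X_in ≈ 310 Ω (inductive)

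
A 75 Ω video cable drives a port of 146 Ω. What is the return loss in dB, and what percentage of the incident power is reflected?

Γ = (146 − 75)/(146 + 75) = 0.321
RL = −20·log₁₀(0.321) = 9.86 dB
P_refl/P_inc = |Γ|² = 0.103

RL ≈ 9.86 dB; 10.3% of incident power reflected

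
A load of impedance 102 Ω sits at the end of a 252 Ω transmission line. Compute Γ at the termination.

Γ = -0.424

Γ = (Z_L − Z_0)/(Z_L + Z_0) = (102 − 252)/(102 + 252) = -150/354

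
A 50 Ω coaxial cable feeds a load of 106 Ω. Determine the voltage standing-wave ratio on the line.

VSWR ≈ 2.12

Γ = (106 − 50)/(106 + 50) = 0.359
VSWR = (1 + 0.359)/(1 − 0.359)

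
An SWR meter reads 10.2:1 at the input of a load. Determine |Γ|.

|Γ| ≈ 0.821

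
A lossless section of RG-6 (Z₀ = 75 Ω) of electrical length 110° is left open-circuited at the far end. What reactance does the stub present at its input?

X_in ≈ 27.3 Ω (inductive)

tan(βl) = -2.75
For an open-circuited stub, Z_in = −jZ_0·cot(βl) = −jZ_0/tan(βl)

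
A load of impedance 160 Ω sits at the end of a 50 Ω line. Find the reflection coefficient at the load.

Γ = (Z_L − Z_0)/(Z_L + Z_0) = (160 − 50)/(160 + 50) = 110/210

Γ = 0.524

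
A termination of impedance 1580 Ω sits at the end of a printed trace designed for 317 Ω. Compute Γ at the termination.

Γ = 0.666

Γ = (Z_L − Z_0)/(Z_L + Z_0) = (1580 − 317)/(1580 + 317) = 1263/1897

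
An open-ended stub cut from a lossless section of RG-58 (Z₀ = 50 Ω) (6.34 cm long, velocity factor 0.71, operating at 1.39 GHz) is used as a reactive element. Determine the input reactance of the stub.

X_in ≈ 83 Ω (inductive)

λ = v/f = 0.71·c / 1.39 GHz = 0.153 m
βl = 2π·l/λ = 2π × 0.414 = 149°
tan(βl) = -0.602
For an open-ended stub, Z_in = −jZ_0·cot(βl) = −jZ_0/tan(βl)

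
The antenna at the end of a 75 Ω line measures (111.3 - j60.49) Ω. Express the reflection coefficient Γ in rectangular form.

Γ ≈ 0.272 − j0.236

Γ = (Z_L − Z_0)/(Z_L + Z_0) = (36.3 − j60.49)/(186.3 − j60.49)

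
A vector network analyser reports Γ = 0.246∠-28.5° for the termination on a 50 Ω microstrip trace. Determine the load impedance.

Z_L = Z_0·(1 + Γ)/(1 − Γ) = 50·(1.22 − j0.117)/(0.784 + j0.117)

Z_L ≈ 74.8 − j18.7 Ω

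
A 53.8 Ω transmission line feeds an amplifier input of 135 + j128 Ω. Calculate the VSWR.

VSWR ≈ 4.96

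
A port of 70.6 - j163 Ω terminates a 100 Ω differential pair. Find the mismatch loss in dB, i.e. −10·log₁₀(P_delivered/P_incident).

mismatch loss ≈ 2.95 dB

Γ = (-29.4 − j163)/(170.6 − j163), |Γ| = 0.702
|Γ|² = 0.493, so P_del/P_inc = 1 − |Γ|² = 0.507
ML = −10·log₁₀(1 − |Γ|²)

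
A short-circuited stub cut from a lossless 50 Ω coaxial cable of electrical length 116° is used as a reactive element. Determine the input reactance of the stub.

tan(βl) = -2.05
For a short-circuited stub, Z_in = jZ_0·tan(βl)

X_in ≈ -103 Ω (capacitive)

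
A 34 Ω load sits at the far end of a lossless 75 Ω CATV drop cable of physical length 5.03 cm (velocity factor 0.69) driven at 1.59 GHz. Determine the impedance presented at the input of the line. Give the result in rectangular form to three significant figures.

λ = v/f = 0.69·c / 1.59 GHz = 0.13 m
βl = 2π·l/λ = 2π × 0.386 = 139°
tan(βl) = tan(139°) = -0.867
Z_in = Z_0·(Z_L + jZ_0·tanβl)/(Z_0 + jZ_L·tanβl)
     = 75·(34 − j65)/(75 − j29.5)

Z_in ≈ 51.6 − j44.7 Ω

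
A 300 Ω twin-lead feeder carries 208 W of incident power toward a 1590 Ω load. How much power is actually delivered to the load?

P_delivered ≈ 111 W

Γ = (1590 − 300)/(1590 + 300) = 0.683
|Γ|² = 0.466
P_refl = |Γ|²·P_inc = 96.9 W, P_del = (1 − |Γ|²)·P_inc = 111 W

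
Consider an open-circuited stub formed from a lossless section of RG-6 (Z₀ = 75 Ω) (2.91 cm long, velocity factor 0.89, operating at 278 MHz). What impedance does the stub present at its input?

λ = v/f = 0.89·c / 278 MHz = 0.96 m
βl = 2π·l/λ = 2π × 0.0303 = 10.9°
tan(βl) = 0.193
For an open-circuited stub, Z_in = −jZ_0·cot(βl) = −jZ_0/tan(βl)

Z_in ≈ −j389 Ω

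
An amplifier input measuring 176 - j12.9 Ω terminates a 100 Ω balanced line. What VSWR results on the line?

Γ = (Z_L − Z_0)/(Z_L + Z_0) = (76 − j12.9)/(276 − j12.9)
|Γ| = 77.1/276 = 0.279
VSWR = (1 + |Γ|)/(1 − |Γ|) = 1.28/0.721

VSWR ≈ 1.77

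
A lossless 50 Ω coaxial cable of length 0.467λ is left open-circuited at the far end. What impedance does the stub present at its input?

Z_in ≈ +j238 Ω

βl = 2π × 0.467 = 168°
tan(βl) = -0.21
For an open-circuited stub, Z_in = −jZ_0·cot(βl) = −jZ_0/tan(βl)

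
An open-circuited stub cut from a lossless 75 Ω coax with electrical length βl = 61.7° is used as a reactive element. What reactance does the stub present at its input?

tan(βl) = 1.86
For an open-circuited stub, Z_in = −jZ_0·cot(βl) = −jZ_0/tan(βl)

X_in ≈ -40.4 Ω (capacitive)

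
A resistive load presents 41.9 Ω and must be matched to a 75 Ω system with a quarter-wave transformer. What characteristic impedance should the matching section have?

Z_qwt = √(Z_0·R_L) = √(75 × 41.9) = √3142

Z_qwt ≈ 56.1 Ω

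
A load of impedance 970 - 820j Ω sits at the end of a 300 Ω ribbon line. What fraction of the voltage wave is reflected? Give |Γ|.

|Γ| ≈ 0.7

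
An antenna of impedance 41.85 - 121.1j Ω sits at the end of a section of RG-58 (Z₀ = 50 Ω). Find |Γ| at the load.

Γ = (Z_L − Z_0)/(Z_L + Z_0) = (-8.15 − j121.1)/(91.85 − j121.1)
|Γ| = 121/152

|Γ| ≈ 0.799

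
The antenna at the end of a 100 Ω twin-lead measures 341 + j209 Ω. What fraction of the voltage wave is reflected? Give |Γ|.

Γ = (Z_L − Z_0)/(Z_L + Z_0) = (241 + j209)/(441 + j209)
|Γ| = 319/488

|Γ| ≈ 0.654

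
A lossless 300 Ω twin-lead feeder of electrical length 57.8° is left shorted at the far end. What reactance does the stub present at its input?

tan(βl) = 1.59
For a shorted stub, Z_in = jZ_0·tan(βl)

X_in ≈ 476 Ω (inductive)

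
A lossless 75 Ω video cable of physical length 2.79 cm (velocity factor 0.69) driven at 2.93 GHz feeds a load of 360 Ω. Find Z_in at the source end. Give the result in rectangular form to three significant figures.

Z_in ≈ 38.7 + j86.2 Ω

λ = v/f = 0.69·c / 2.93 GHz = 0.0706 m
βl = 2π·l/λ = 2π × 0.395 = 142°
tan(βl) = tan(142°) = -0.777
Z_in = Z_0·(Z_L + jZ_0·tanβl)/(Z_0 + jZ_L·tanβl)
     = 75·(360 − j58.2)/(75 − j280)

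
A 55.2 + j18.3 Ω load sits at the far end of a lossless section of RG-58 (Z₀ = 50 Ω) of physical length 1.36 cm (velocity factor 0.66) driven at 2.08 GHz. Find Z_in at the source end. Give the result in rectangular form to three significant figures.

Z_in ≈ 64.3 − j14.8 Ω

λ = v/f = 0.66·c / 2.08 GHz = 0.0952 m
βl = 2π·l/λ = 2π × 0.143 = 51.4°
tan(βl) = tan(51.4°) = 1.25
Z_in = Z_0·(Z_L + jZ_0·tanβl)/(Z_0 + jZ_L·tanβl)
     = 50·(55.2 + j81)/(27 + j69.2)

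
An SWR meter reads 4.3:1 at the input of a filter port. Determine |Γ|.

|Γ| = (S − 1)/(S + 1) = (4.3 − 1)/(4.3 + 1) = 3.3/5.3

|Γ| ≈ 0.623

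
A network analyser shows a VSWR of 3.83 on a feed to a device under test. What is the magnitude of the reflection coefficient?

|Γ| ≈ 0.586

|Γ| = (S − 1)/(S + 1) = (3.83 − 1)/(3.83 + 1) = 2.83/4.83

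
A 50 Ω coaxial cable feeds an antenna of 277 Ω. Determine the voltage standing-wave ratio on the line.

VSWR ≈ 5.54

For a purely resistive load, VSWR = R_L/Z_0 or Z_0/R_L (whichever > 1) = 277/50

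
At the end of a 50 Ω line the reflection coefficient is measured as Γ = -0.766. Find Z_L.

Z_L = Z_0·(1 + Γ)/(1 − Γ) = 50·(0.234)/(1.77)

Z_L ≈ 6.63 Ω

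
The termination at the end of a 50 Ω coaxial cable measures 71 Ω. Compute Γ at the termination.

Γ = 0.174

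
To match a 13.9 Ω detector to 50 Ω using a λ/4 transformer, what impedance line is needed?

Z_qwt = √(Z_0·R_L) = √(50 × 13.9) = √695

Z_qwt ≈ 26.4 Ω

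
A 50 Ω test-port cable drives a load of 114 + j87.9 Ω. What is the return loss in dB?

RL ≈ 4.67 dB

Γ = (64 + j87.9)/(164 + j87.9), |Γ| = 0.584
RL = −20·log₁₀|Γ| = −20·log₁₀(0.584)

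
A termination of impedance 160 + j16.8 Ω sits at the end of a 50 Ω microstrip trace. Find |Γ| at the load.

Γ = (Z_L − Z_0)/(Z_L + Z_0) = (110 + j16.8)/(210 + j16.8)
|Γ| = 111/211

|Γ| ≈ 0.528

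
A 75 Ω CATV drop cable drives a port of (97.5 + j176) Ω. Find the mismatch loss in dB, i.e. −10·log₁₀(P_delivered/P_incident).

Γ = (22.5 + j176)/(172.5 + j176), |Γ| = 0.72
|Γ|² = 0.518, so P_del/P_inc = 1 − |Γ|² = 0.482
ML = −10·log₁₀(1 − |Γ|²)

mismatch loss ≈ 3.17 dB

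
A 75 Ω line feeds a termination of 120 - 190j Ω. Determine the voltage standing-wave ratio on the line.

VSWR ≈ 6.07

Γ = (Z_L − Z_0)/(Z_L + Z_0) = (45 − j190)/(195 − j190)
|Γ| = 195/272 = 0.717
VSWR = (1 + |Γ|)/(1 − |Γ|) = 1.72/0.283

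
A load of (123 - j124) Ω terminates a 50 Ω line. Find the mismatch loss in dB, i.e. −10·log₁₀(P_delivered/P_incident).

mismatch loss ≈ 2.65 dB

Γ = (73 − j124)/(173 − j124), |Γ| = 0.676
|Γ|² = 0.457, so P_del/P_inc = 1 − |Γ|² = 0.543
ML = −10·log₁₀(1 − |Γ|²)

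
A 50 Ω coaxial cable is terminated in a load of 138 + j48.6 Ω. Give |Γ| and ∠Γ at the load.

Γ ≈ 0.518 ∠ 14.4°

Γ = (Z_L − Z_0)/(Z_L + Z_0) = (88 + j48.6)/(188 + j48.6)
|Γ| = 101/194 = 0.518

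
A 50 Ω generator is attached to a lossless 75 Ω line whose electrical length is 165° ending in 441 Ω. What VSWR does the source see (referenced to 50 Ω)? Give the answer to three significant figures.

VSWR ≈ 8.5

tan(βl) = -0.268
Z_in = Z_0·(Z_L + jZ_0·tanβl)/(Z_0 + jZ_L·tanβl) = 136 + j194 Ω
Γ_s = (Z_in − Z_s)/(Z_in + Z_s) = (85.7 + j194)/(186 + j194), |Γ_s| = 0.789
VSWR = (1 + |Γ_s|)/(1 − |Γ_s|)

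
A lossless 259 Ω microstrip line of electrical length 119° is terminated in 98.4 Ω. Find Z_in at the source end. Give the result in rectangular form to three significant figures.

tan(βl) = tan(119°) = -1.8
Z_in = Z_0·(Z_L + jZ_0·tanβl)/(Z_0 + jZ_L·tanβl)
     = 259·(98.4 − j467)/(259 − j178)

Z_in ≈ 285 − j272 Ω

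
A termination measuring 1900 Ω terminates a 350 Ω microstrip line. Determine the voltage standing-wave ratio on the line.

VSWR ≈ 5.43

Γ = (1900 − 350)/(1900 + 350) = 0.689
VSWR = (1 + 0.689)/(1 − 0.689)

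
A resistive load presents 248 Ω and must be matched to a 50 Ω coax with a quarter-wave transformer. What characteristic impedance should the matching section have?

Z_qwt = √(Z_0·R_L) = √(50 × 248) = √12400

Z_qwt ≈ 111 Ω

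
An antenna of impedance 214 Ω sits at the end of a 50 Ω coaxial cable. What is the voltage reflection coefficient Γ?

Γ = (Z_L − Z_0)/(Z_L + Z_0) = (214 − 50)/(214 + 50) = 164/264

Γ = 0.621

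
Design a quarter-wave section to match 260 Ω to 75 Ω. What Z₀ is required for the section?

Z_qwt = √(Z_0·R_L) = √(75 × 260) = √19500

Z_qwt ≈ 140 Ω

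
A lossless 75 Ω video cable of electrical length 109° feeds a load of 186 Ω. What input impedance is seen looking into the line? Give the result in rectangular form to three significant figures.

Z_in ≈ 33.2 + j21.2 Ω

tan(βl) = tan(109°) = -2.9
Z_in = Z_0·(Z_L + jZ_0·tanβl)/(Z_0 + jZ_L·tanβl)
     = 75·(186 − j218)/(75 − j540)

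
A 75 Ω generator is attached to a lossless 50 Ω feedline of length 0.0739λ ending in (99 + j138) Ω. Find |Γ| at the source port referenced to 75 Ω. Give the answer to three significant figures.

|Γ| ≈ 0.628

βl = 2π × 0.0739 = 26.6°
tan(βl) = 0.501
Z_in = Z_0·(Z_L + jZ_0·tanβl)/(Z_0 + jZ_L·tanβl) = 110 − j142 Ω
Γ_s = (Z_in − Z_s)/(Z_in + Z_s) = (34.6 − j142)/(185 − j142), |Γ_s| = 0.628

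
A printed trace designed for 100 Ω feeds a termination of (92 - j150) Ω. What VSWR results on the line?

VSWR ≈ 4.22

Γ = (Z_L − Z_0)/(Z_L + Z_0) = (-8 − j150)/(192 − j150)
|Γ| = 150/244 = 0.617
VSWR = (1 + |Γ|)/(1 − |Γ|) = 1.62/0.383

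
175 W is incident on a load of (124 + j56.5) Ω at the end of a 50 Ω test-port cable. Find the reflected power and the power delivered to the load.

P_reflected ≈ 45.3 W; P_delivered ≈ 130 W

|Γ| = |(74 + j56.5)/(174 + j56.5)| = 0.509
|Γ|² = 0.259
P_refl = |Γ|²·P_inc = 45.3 W, P_del = (1 − |Γ|²)·P_inc = 130 W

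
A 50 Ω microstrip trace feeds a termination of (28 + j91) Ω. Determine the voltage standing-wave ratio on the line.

VSWR ≈ 8.14

Γ = (Z_L − Z_0)/(Z_L + Z_0) = (-22 + j91)/(78 + j91)
|Γ| = 93.6/120 = 0.781
VSWR = (1 + |Γ|)/(1 − |Γ|) = 1.78/0.219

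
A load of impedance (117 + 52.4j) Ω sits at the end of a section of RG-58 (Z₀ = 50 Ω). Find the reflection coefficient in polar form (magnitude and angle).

Γ ≈ 0.486 ∠ 20.6°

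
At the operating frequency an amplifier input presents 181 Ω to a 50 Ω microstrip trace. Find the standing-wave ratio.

VSWR ≈ 3.62

For a purely resistive load, VSWR = R_L/Z_0 or Z_0/R_L (whichever > 1) = 181/50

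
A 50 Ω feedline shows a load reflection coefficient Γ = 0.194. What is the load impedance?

Z_L ≈ 74.1 Ω

Z_L = Z_0·(1 + Γ)/(1 − Γ) = 50·(1.19)/(0.806)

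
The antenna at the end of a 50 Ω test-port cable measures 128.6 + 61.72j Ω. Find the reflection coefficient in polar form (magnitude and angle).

Γ ≈ 0.529 ∠ 19.1°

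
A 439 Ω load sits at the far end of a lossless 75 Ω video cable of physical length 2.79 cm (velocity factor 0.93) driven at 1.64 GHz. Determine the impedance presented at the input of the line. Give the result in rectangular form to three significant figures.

λ = v/f = 0.93·c / 1.64 GHz = 0.17 m
βl = 2π·l/λ = 2π × 0.164 = 59°
tan(βl) = tan(59°) = 1.67
Z_in = Z_0·(Z_L + jZ_0·tanβl)/(Z_0 + jZ_L·tanβl)
     = 75·(439 + j125)/(75 + j732)

Z_in ≈ 17.2 − j43.2 Ω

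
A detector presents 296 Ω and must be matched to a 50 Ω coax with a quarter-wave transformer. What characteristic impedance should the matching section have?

Z_qwt = √(Z_0·R_L) = √(50 × 296) = √14800

Z_qwt ≈ 122 Ω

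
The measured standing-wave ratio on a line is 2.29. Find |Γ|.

|Γ| ≈ 0.392

|Γ| = (S − 1)/(S + 1) = (2.29 − 1)/(2.29 + 1) = 1.29/3.29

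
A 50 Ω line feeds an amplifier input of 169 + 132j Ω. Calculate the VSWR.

VSWR ≈ 5.56

Γ = (Z_L − Z_0)/(Z_L + Z_0) = (119 + j132)/(219 + j132)
|Γ| = 178/256 = 0.695
VSWR = (1 + |Γ|)/(1 − |Γ|) = 1.7/0.305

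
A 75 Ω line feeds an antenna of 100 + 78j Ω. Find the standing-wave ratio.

Γ = (Z_L − Z_0)/(Z_L + Z_0) = (25 + j78)/(175 + j78)
|Γ| = 81.9/192 = 0.428
VSWR = (1 + |Γ|)/(1 − |Γ|) = 1.43/0.572

VSWR ≈ 2.49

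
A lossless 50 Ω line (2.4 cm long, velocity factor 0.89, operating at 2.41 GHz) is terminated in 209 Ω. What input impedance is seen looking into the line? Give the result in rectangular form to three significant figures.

λ = v/f = 0.89·c / 2.41 GHz = 0.111 m
βl = 2π·l/λ = 2π × 0.217 = 78°
tan(βl) = tan(78°) = 4.7
Z_in = Z_0·(Z_L + jZ_0·tanβl)/(Z_0 + jZ_L·tanβl)
     = 50·(209 + j235)/(50 + j982)

Z_in ≈ 12.5 − j10 Ω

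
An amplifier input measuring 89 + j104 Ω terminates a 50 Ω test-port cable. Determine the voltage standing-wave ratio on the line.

Γ = (Z_L − Z_0)/(Z_L + Z_0) = (39 + j104)/(139 + j104)
|Γ| = 111/174 = 0.64
VSWR = (1 + |Γ|)/(1 − |Γ|) = 1.64/0.36

VSWR ≈ 4.55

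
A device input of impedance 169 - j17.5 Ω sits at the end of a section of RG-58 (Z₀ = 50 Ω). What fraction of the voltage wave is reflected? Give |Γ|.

|Γ| ≈ 0.547

Γ = (Z_L − Z_0)/(Z_L + Z_0) = (119 − j17.5)/(219 − j17.5)
|Γ| = 120/220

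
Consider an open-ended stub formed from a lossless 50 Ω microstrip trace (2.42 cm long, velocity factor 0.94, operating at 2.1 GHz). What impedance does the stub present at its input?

λ = v/f = 0.94·c / 2.1 GHz = 0.134 m
βl = 2π·l/λ = 2π × 0.18 = 64.9°
tan(βl) = 2.13
For an open-ended stub, Z_in = −jZ_0·cot(βl) = −jZ_0/tan(βl)

Z_in ≈ −j23.4 Ω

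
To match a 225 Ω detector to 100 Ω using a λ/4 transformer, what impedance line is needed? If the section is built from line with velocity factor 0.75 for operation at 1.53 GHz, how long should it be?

Z_qwt ≈ 150 Ω; length ≈ 3.68 cm

Z_qwt = √(Z_0·R_L) = √(100 × 225) = √22500
λ = 0.75·c/f = 0.147 m, so l = λ/4 = 0.0368 m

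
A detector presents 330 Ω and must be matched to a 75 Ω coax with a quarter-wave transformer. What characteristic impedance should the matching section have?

Z_qwt = √(Z_0·R_L) = √(75 × 330) = √24750

Z_qwt ≈ 157 Ω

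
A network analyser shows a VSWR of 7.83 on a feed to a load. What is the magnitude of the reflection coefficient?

|Γ| ≈ 0.773

|Γ| = (S − 1)/(S + 1) = (7.83 − 1)/(7.83 + 1) = 6.83/8.83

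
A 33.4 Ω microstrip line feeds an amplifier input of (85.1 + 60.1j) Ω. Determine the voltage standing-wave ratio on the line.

Γ = (Z_L − Z_0)/(Z_L + Z_0) = (51.7 + j60.1)/(118.5 + j60.1)
|Γ| = 79.3/133 = 0.597
VSWR = (1 + |Γ|)/(1 − |Γ|) = 1.6/0.403

VSWR ≈ 3.96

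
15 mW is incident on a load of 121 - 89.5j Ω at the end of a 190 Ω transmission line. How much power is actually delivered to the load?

|Γ| = |(-69 − j89.5)/(311 − j89.5)| = 0.349
|Γ|² = 0.122
P_refl = |Γ|²·P_inc = 1.83 mW, P_del = (1 − |Γ|²)·P_inc = 13.2 mW

P_delivered ≈ 13.2 mW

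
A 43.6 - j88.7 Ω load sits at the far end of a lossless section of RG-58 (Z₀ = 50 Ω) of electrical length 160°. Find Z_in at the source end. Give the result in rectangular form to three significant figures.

Z_in ≈ 218 − j106 Ω

tan(βl) = tan(160°) = -0.364
Z_in = Z_0·(Z_L + jZ_0·tanβl)/(Z_0 + jZ_L·tanβl)
     = 50·(43.6 − j107)/(17.7 − j15.9)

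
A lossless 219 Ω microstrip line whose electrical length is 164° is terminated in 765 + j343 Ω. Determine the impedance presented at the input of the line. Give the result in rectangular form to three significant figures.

Z_in ≈ 267 + j378 Ω

tan(βl) = tan(164°) = -0.287
Z_in = Z_0·(Z_L + jZ_0·tanβl)/(Z_0 + jZ_L·tanβl)
     = 219·(765 + j280)/(317 − j219)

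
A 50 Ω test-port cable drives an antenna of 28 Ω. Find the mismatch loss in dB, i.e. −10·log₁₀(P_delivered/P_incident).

mismatch loss ≈ 0.36 dB

Γ = (28 − 50)/(28 + 50) = -0.282
|Γ|² = 0.0796, so P_del/P_inc = 1 − |Γ|² = 0.92
ML = −10·log₁₀(1 − |Γ|²)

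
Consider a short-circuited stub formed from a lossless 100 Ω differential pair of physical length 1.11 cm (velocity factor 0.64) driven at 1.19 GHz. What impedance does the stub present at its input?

Z_in ≈ +j46.1 Ω

λ = v/f = 0.64·c / 1.19 GHz = 0.161 m
βl = 2π·l/λ = 2π × 0.0688 = 24.8°
tan(βl) = 0.461
For a short-circuited stub, Z_in = jZ_0·tan(βl)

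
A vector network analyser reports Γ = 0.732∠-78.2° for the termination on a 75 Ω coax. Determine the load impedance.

Z_L ≈ 28.2 − j86.9 Ω

Z_L = Z_0·(1 + Γ)/(1 − Γ) = 75·(1.15 − j0.717)/(0.85 + j0.717)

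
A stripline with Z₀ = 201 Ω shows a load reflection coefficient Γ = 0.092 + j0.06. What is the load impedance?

Z_L = Z_0·(1 + Γ)/(1 − Γ) = 201·(1.09 + j0.06)/(0.908 − j0.06)

Z_L ≈ 240 + j29.1 Ω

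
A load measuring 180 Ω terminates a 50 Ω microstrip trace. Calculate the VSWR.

VSWR ≈ 3.6

Γ = (180 − 50)/(180 + 50) = 0.565
VSWR = (1 + 0.565)/(1 − 0.565)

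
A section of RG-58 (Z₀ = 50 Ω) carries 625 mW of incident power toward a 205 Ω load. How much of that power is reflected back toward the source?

P_reflected ≈ 231 mW

Γ = (205 − 50)/(205 + 50) = 0.608
|Γ|² = 0.369
P_refl = |Γ|²·P_inc = 231 mW, P_del = (1 − |Γ|²)·P_inc = 394 mW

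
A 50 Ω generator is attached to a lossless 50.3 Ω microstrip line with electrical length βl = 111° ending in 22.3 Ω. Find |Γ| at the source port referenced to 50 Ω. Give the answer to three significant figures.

|Γ| ≈ 0.388

tan(βl) = -2.61
Z_in = Z_0·(Z_L + jZ_0·tanβl)/(Z_0 + jZ_L·tanβl) = 74.4 − j45.1 Ω
Γ_s = (Z_in − Z_s)/(Z_in + Z_s) = (24.4 − j45.1)/(124 − j45.1), |Γ_s| = 0.388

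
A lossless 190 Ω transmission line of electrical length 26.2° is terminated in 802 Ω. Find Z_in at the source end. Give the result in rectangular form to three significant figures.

tan(βl) = tan(26.2°) = 0.492
Z_in = Z_0·(Z_L + jZ_0·tanβl)/(Z_0 + jZ_L·tanβl)
     = 190·(802 + j93.5)/(190 + j395)

Z_in ≈ 187 − j296 Ω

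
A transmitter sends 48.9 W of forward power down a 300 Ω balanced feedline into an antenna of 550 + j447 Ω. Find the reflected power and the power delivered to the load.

|Γ| = |(250 + j447)/(850 + j447)| = 0.533
|Γ|² = 0.284
P_refl = |Γ|²·P_inc = 13.9 W, P_del = (1 − |Γ|²)·P_inc = 35 W

P_reflected ≈ 13.9 W; P_delivered ≈ 35 W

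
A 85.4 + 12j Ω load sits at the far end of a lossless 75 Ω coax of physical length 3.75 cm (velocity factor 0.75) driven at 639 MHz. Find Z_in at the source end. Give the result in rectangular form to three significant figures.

λ = v/f = 0.75·c / 639 MHz = 0.352 m
βl = 2π·l/λ = 2π × 0.106 = 38.3°
tan(βl) = tan(38.3°) = 0.791
Z_in = Z_0·(Z_L + jZ_0·tanβl)/(Z_0 + jZ_L·tanβl)
     = 75·(85.4 + j71.3)/(65.5 + j67.5)

Z_in ≈ 88.2 − j9.29 Ω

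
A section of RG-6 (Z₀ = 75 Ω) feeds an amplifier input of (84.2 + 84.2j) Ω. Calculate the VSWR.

VSWR ≈ 2.78

Γ = (Z_L − Z_0)/(Z_L + Z_0) = (9.2 + j84.2)/(159.2 + j84.2)
|Γ| = 84.7/180 = 0.47
VSWR = (1 + |Γ|)/(1 − |Γ|) = 1.47/0.53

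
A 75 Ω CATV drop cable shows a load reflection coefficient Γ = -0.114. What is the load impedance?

Z_L ≈ 59.6 Ω

Z_L = Z_0·(1 + Γ)/(1 − Γ) = 75·(0.886)/(1.11)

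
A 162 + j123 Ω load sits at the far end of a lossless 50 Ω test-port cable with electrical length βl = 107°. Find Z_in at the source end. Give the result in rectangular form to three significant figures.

Z_in ≈ 9.76 + j6.95 Ω

tan(βl) = tan(107°) = -3.27
Z_in = Z_0·(Z_L + jZ_0·tanβl)/(Z_0 + jZ_L·tanβl)
     = 50·(162 − j40.5)/(452 − j530)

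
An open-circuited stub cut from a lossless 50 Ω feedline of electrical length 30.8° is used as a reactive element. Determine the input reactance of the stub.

X_in ≈ -83.9 Ω (capacitive)

tan(βl) = 0.596
For an open-circuited stub, Z_in = −jZ_0·cot(βl) = −jZ_0/tan(βl)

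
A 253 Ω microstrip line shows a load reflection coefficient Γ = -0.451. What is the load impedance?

Z_L ≈ 95.7 Ω

Z_L = Z_0·(1 + Γ)/(1 − Γ) = 253·(0.549)/(1.45)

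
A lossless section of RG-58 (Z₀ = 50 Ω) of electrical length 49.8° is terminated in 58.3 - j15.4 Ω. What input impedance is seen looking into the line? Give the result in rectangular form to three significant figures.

tan(βl) = tan(49.8°) = 1.18
Z_in = Z_0·(Z_L + jZ_0·tanβl)/(Z_0 + jZ_L·tanβl)
     = 50·(58.3 + j43.8)/(68.2 + j69)

Z_in ≈ 37.2 − j5.5 Ω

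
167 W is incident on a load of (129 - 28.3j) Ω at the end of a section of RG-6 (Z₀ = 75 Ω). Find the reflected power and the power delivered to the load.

P_reflected ≈ 14.6 W; P_delivered ≈ 152 W

|Γ| = |(54 − j28.3)/(204 − j28.3)| = 0.296
|Γ|² = 0.0876
P_refl = |Γ|²·P_inc = 14.6 W, P_del = (1 − |Γ|²)·P_inc = 152 W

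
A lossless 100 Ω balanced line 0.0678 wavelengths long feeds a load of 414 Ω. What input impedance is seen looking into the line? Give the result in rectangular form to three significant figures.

Z_in ≈ 110 − j162 Ω

βl = 2π × 0.0678 = 24.4°
tan(βl) = tan(24.4°) = 0.454
Z_in = Z_0·(Z_L + jZ_0·tanβl)/(Z_0 + jZ_L·tanβl)
     = 100·(414 + j45.4)/(100 + j188)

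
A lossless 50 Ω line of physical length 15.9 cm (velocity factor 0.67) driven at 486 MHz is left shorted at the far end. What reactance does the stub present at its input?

λ = v/f = 0.67·c / 486 MHz = 0.414 m
βl = 2π·l/λ = 2π × 0.384 = 138°
tan(βl) = -0.888
For a shorted stub, Z_in = jZ_0·tan(βl)

X_in ≈ -44.4 Ω (capacitive)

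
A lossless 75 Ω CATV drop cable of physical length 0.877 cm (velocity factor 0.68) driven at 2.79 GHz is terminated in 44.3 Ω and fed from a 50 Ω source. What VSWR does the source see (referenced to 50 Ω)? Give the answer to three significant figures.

λ = v/f = 0.68·c / 2.79 GHz = 0.0731 m
βl = 2π·l/λ = 2π × 0.12 = 43.2°
tan(βl) = 0.938
Z_in = Z_0·(Z_L + jZ_0·tanβl)/(Z_0 + jZ_L·tanβl) = 63.7 + j35.1 Ω
Γ_s = (Z_in − Z_s)/(Z_in + Z_s) = (13.7 + j35.1)/(114 + j35.1), |Γ_s| = 0.316
VSWR = (1 + |Γ_s|)/(1 − |Γ_s|)

VSWR ≈ 1.93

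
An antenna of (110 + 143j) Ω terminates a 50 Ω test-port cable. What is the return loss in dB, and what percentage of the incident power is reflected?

RL ≈ 2.82 dB; 52.2% of incident power reflected

Γ = (60 + j143)/(160 + j143), |Γ| = 0.723
RL = −20·log₁₀(0.723) = 2.82 dB
P_refl/P_inc = |Γ|² = 0.522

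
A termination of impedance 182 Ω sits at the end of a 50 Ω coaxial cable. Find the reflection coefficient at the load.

Γ = (Z_L − Z_0)/(Z_L + Z_0) = (182 − 50)/(182 + 50) = 132/232

Γ = 0.569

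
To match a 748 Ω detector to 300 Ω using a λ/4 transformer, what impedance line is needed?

Z_qwt = √(Z_0·R_L) = √(300 × 748) = √224400

Z_qwt ≈ 474 Ω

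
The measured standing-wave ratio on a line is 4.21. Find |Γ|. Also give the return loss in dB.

|Γ| ≈ 0.616; return loss ≈ 4.21 dB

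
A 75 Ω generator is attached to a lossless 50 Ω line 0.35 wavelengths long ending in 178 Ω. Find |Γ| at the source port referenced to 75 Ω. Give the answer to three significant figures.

βl = 2π × 0.35 = 126°
tan(βl) = -1.38
Z_in = Z_0·(Z_L + jZ_0·tanβl)/(Z_0 + jZ_L·tanβl) = 20.6 + j32.1 Ω
Γ_s = (Z_in − Z_s)/(Z_in + Z_s) = (-54.4 + j32.1)/(95.6 + j32.1), |Γ_s| = 0.626

|Γ| ≈ 0.626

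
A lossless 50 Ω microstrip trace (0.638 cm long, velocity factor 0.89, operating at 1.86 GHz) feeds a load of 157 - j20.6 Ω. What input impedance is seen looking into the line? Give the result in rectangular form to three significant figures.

λ = v/f = 0.89·c / 1.86 GHz = 0.144 m
βl = 2π·l/λ = 2π × 0.0444 = 16°
tan(βl) = tan(16°) = 0.287
Z_in = Z_0·(Z_L + jZ_0·tanβl)/(Z_0 + jZ_L·tanβl)
     = 50·(157 − j6.26)/(55.9 + j45)

Z_in ≈ 82.4 − j72 Ω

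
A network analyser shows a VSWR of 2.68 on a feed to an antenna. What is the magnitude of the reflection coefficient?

|Γ| = (S − 1)/(S + 1) = (2.68 − 1)/(2.68 + 1) = 1.68/3.68

|Γ| ≈ 0.457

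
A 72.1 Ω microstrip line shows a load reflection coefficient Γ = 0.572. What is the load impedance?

Z_L ≈ 265 Ω

Z_L = Z_0·(1 + Γ)/(1 − Γ) = 72.1·(1.57)/(0.428)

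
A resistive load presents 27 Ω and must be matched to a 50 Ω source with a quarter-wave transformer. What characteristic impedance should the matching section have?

Z_qwt = √(Z_0·R_L) = √(50 × 27) = √1350

Z_qwt ≈ 36.7 Ω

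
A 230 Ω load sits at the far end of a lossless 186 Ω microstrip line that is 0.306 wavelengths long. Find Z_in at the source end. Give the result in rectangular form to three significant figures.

Z_in ≈ 157 + j21.7 Ω

βl = 2π × 0.306 = 110°
tan(βl) = tan(110°) = -2.72
Z_in = Z_0·(Z_L + jZ_0·tanβl)/(Z_0 + jZ_L·tanβl)
     = 186·(230 − j507)/(186 − j626)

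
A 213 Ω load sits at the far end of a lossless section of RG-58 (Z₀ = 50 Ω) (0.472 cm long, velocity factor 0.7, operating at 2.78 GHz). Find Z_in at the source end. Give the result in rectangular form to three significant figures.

Z_in ≈ 60.7 − j86.3 Ω

λ = v/f = 0.7·c / 2.78 GHz = 0.0755 m
βl = 2π·l/λ = 2π × 0.0625 = 22.5°
tan(βl) = tan(22.5°) = 0.414
Z_in = Z_0·(Z_L + jZ_0·tanβl)/(Z_0 + jZ_L·tanβl)
     = 50·(213 + j20.7)/(50 + j88.2)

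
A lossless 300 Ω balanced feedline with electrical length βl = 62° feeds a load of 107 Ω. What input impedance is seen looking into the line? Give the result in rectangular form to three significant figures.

Z_in ≈ 335 + j340 Ω

tan(βl) = tan(62°) = 1.88
Z_in = Z_0·(Z_L + jZ_0·tanβl)/(Z_0 + jZ_L·tanβl)
     = 300·(107 + j564)/(300 + j201)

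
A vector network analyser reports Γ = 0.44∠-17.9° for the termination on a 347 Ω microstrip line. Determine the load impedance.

Z_L ≈ 786 − j263 Ω

Z_L = Z_0·(1 + Γ)/(1 − Γ) = 347·(1.42 − j0.135)/(0.581 + j0.135)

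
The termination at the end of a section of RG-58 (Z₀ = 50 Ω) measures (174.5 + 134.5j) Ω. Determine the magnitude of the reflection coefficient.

|Γ| ≈ 0.7

Γ = (Z_L − Z_0)/(Z_L + Z_0) = (124.5 + j134.5)/(224.5 + j134.5)
|Γ| = 183/262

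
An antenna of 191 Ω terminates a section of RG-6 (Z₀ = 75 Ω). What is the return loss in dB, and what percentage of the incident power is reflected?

RL ≈ 7.21 dB; 19% of incident power reflected

Γ = (191 − 75)/(191 + 75) = 0.436
RL = −20·log₁₀(0.436) = 7.21 dB
P_refl/P_inc = |Γ|² = 0.19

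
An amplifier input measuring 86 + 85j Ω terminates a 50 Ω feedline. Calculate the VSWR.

VSWR ≈ 3.71

Γ = (Z_L − Z_0)/(Z_L + Z_0) = (36 + j85)/(136 + j85)
|Γ| = 92.3/160 = 0.576
VSWR = (1 + |Γ|)/(1 − |Γ|) = 1.58/0.424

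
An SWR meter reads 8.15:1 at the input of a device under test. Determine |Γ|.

|Γ| = (S − 1)/(S + 1) = (8.15 − 1)/(8.15 + 1) = 7.15/9.15

|Γ| ≈ 0.781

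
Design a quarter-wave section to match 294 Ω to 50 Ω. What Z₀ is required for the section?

Z_qwt ≈ 121 Ω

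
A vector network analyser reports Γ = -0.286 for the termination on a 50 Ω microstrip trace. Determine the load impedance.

Z_L = Z_0·(1 + Γ)/(1 − Γ) = 50·(0.714)/(1.29)

Z_L ≈ 27.8 Ω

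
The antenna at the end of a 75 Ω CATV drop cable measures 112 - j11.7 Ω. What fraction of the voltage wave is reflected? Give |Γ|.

|Γ| ≈ 0.207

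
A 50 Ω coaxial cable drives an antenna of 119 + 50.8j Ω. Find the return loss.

RL ≈ 6.28 dB

Γ = (69 + j50.8)/(169 + j50.8), |Γ| = 0.486
RL = −20·log₁₀|Γ| = −20·log₁₀(0.486)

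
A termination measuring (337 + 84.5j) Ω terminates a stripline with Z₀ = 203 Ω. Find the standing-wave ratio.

Γ = (Z_L − Z_0)/(Z_L + Z_0) = (134 + j84.5)/(540 + j84.5)
|Γ| = 158/547 = 0.29
VSWR = (1 + |Γ|)/(1 − |Γ|) = 1.29/0.71

VSWR ≈ 1.82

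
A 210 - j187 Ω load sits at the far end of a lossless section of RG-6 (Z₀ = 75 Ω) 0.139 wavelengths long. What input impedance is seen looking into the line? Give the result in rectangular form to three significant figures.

βl = 2π × 0.139 = 50°
tan(βl) = tan(50°) = 1.19
Z_in = Z_0·(Z_L + jZ_0·tanβl)/(Z_0 + jZ_L·tanβl)
     = 75·(210 − j97.5)/(298 + j251)

Z_in ≈ 18.9 − j40.4 Ω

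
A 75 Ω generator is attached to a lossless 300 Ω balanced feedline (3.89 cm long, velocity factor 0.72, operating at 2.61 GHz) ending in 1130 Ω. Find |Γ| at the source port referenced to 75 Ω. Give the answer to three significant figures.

|Γ| ≈ 0.872

λ = v/f = 0.72·c / 2.61 GHz = 0.0828 m
βl = 2π·l/λ = 2π × 0.47 = 169°
tan(βl) = -0.19
Z_in = Z_0·(Z_L + jZ_0·tanβl)/(Z_0 + jZ_L·tanβl) = 773 + j498 Ω
Γ_s = (Z_in − Z_s)/(Z_in + Z_s) = (698 + j498)/(848 + j498), |Γ_s| = 0.872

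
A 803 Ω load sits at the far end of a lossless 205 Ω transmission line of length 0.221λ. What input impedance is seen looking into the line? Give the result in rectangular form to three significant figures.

Z_in ≈ 54 − j35.2 Ω

βl = 2π × 0.221 = 79.6°
tan(βl) = tan(79.6°) = 5.43
Z_in = Z_0·(Z_L + jZ_0·tanβl)/(Z_0 + jZ_L·tanβl)
     = 205·(803 + j1110)/(205 + j4360)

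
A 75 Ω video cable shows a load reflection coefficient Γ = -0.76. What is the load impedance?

Z_L = Z_0·(1 + Γ)/(1 − Γ) = 75·(0.24)/(1.76)

Z_L ≈ 10.2 Ω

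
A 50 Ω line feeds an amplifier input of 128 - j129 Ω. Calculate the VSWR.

VSWR ≈ 5.36

Γ = (Z_L − Z_0)/(Z_L + Z_0) = (78 − j129)/(178 − j129)
|Γ| = 151/220 = 0.686
VSWR = (1 + |Γ|)/(1 − |Γ|) = 1.69/0.314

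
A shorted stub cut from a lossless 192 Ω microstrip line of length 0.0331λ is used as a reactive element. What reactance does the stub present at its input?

X_in ≈ 40.5 Ω (inductive)

βl = 2π × 0.0331 = 11.9°
tan(βl) = 0.211
For a shorted stub, Z_in = jZ_0·tan(βl)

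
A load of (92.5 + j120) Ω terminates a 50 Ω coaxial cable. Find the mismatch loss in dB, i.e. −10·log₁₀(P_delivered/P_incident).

Γ = (42.5 + j120)/(142.5 + j120), |Γ| = 0.683
|Γ|² = 0.467, so P_del/P_inc = 1 − |Γ|² = 0.533
ML = −10·log₁₀(1 − |Γ|²)

mismatch loss ≈ 2.73 dB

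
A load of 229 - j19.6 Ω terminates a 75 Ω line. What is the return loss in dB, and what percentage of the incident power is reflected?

RL ≈ 5.86 dB; 26% of incident power reflected

Γ = (154 − j19.6)/(304 − j19.6), |Γ| = 0.51
RL = −20·log₁₀(0.51) = 5.86 dB
P_refl/P_inc = |Γ|² = 0.26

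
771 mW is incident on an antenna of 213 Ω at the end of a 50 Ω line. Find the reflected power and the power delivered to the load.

P_reflected ≈ 296 mW; P_delivered ≈ 475 mW

Γ = (213 − 50)/(213 + 50) = 0.62
|Γ|² = 0.384
P_refl = |Γ|²·P_inc = 296 mW, P_del = (1 − |Γ|²)·P_inc = 475 mW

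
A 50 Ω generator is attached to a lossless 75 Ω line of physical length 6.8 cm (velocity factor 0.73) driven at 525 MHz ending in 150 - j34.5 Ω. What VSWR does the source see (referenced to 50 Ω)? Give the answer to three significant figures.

λ = v/f = 0.73·c / 525 MHz = 0.417 m
βl = 2π·l/λ = 2π × 0.163 = 58.7°
tan(βl) = 1.64
Z_in = Z_0·(Z_L + jZ_0·tanβl)/(Z_0 + jZ_L·tanβl) = 40 − j24.3 Ω
Γ_s = (Z_in − Z_s)/(Z_in + Z_s) = (-10 − j24.3)/(90 − j24.3), |Γ_s| = 0.282
VSWR = (1 + |Γ_s|)/(1 − |Γ_s|)

VSWR ≈ 1.78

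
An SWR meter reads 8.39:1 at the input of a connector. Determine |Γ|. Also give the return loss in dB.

|Γ| ≈ 0.787; return loss ≈ 2.08 dB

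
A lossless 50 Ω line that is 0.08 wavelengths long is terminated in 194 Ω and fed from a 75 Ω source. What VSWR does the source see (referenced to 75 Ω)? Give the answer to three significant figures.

βl = 2π × 0.08 = 28.8°
tan(βl) = 0.55
Z_in = Z_0·(Z_L + jZ_0·tanβl)/(Z_0 + jZ_L·tanβl) = 45.5 − j69.6 Ω
Γ_s = (Z_in − Z_s)/(Z_in + Z_s) = (-29.5 − j69.6)/(121 − j69.6), |Γ_s| = 0.543
VSWR = (1 + |Γ_s|)/(1 − |Γ_s|)

VSWR ≈ 3.38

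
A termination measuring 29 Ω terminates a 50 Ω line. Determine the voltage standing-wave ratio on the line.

For a purely resistive load, VSWR = R_L/Z_0 or Z_0/R_L (whichever > 1) = 50/29

VSWR ≈ 1.72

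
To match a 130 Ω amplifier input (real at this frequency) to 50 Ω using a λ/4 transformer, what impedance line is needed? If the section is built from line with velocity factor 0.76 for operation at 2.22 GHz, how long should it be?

Z_qwt ≈ 80.6 Ω; length ≈ 2.57 cm

Z_qwt = √(Z_0·R_L) = √(50 × 130) = √6500
λ = 0.76·c/f = 0.103 m, so l = λ/4 = 0.0257 m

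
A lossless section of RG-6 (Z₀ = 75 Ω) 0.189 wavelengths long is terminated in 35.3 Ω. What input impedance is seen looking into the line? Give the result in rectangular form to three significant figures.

Z_in ≈ 107 + j61.3 Ω

βl = 2π × 0.189 = 68°
tan(βl) = tan(68°) = 2.48
Z_in = Z_0·(Z_L + jZ_0·tanβl)/(Z_0 + jZ_L·tanβl)
     = 75·(35.3 + j186)/(75 + j87.5)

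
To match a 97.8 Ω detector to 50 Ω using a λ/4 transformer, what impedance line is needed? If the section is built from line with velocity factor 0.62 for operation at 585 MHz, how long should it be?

Z_qwt ≈ 69.9 Ω; length ≈ 7.95 cm

Z_qwt = √(Z_0·R_L) = √(50 × 97.8) = √4890
λ = 0.62·c/f = 0.318 m, so l = λ/4 = 0.0795 m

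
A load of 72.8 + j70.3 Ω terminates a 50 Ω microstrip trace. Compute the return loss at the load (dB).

Γ = (22.8 + j70.3)/(122.8 + j70.3), |Γ| = 0.522
RL = −20·log₁₀|Γ| = −20·log₁₀(0.522)

RL ≈ 5.64 dB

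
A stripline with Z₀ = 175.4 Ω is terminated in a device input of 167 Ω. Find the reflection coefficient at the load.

Γ = -0.0245

Γ = (Z_L − Z_0)/(Z_L + Z_0) = (167 − 175.4)/(167 + 175.4) = -8.4/342.4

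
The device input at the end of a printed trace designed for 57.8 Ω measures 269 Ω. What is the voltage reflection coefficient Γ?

Γ = (Z_L − Z_0)/(Z_L + Z_0) = (269 − 57.8)/(269 + 57.8) = 211.2/326.8

Γ = 0.646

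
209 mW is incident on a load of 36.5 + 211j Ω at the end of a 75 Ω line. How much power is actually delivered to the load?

|Γ| = |(-38.5 + j211)/(111.5 + j211)| = 0.899
|Γ|² = 0.808
P_refl = |Γ|²·P_inc = 169 mW, P_del = (1 − |Γ|²)·P_inc = 40.2 mW

P_delivered ≈ 40.2 mW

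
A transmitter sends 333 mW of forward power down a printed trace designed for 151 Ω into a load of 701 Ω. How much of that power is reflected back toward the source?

P_reflected ≈ 139 mW

Γ = (701 − 151)/(701 + 151) = 0.646
|Γ|² = 0.417
P_refl = |Γ|²·P_inc = 139 mW, P_del = (1 − |Γ|²)·P_inc = 194 mW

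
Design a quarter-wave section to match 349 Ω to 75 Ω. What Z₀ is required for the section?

Z_qwt = √(Z_0·R_L) = √(75 × 349) = √26180

Z_qwt ≈ 162 Ω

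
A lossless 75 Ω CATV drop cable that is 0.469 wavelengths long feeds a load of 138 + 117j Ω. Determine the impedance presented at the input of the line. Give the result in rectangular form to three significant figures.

βl = 2π × 0.469 = 169°
tan(βl) = tan(169°) = -0.197
Z_in = Z_0·(Z_L + jZ_0·tanβl)/(Z_0 + jZ_L·tanβl)
     = 75·(138 + j102)/(98.1 − j27.2)

Z_in ≈ 77.8 + j99.8 Ω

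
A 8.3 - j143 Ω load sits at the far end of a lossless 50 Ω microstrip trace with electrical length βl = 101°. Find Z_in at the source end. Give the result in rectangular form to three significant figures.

Z_in ≈ 1.21 + j29.1 Ω

tan(βl) = tan(101°) = -5.14
Z_in = Z_0·(Z_L + jZ_0·tanβl)/(Z_0 + jZ_L·tanβl)
     = 50·(8.3 − j400)/(-686 − j42.7)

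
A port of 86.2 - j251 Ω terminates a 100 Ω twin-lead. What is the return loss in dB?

Γ = (-13.8 − j251)/(186.2 − j251), |Γ| = 0.804
RL = −20·log₁₀|Γ| = −20·log₁₀(0.804)

RL ≈ 1.89 dB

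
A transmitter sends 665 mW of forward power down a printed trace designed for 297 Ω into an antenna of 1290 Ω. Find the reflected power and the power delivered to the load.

P_reflected ≈ 260 mW; P_delivered ≈ 405 mW

Γ = (1290 − 297)/(1290 + 297) = 0.626
|Γ|² = 0.392
P_refl = |Γ|²·P_inc = 260 mW, P_del = (1 − |Γ|²)·P_inc = 405 mW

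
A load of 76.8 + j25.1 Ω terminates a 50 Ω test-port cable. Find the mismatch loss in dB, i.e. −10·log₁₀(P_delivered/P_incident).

mismatch loss ≈ 0.365 dB

Γ = (26.8 + j25.1)/(126.8 + j25.1), |Γ| = 0.284
|Γ|² = 0.0807, so P_del/P_inc = 1 − |Γ|² = 0.919
ML = −10·log₁₀(1 − |Γ|²)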